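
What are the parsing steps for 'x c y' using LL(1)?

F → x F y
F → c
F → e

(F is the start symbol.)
LL(1) parsing maintains a stack (initially the start symbol over $) and the input. At each step: if the stack top is a terminal, match it against the current input token; if it is a non-terminal N, replace it with the RHS of M[N, lookahead] (the unique production whose predict set contains the lookahead).

Stack is shown with the top on the left.

Stack    Input    Action
------------------------
F $      x c y $  output F → x F y
x F y $  x c y $  match 'x'
F y $    c y $    output F → c
c y $    c y $    match 'c'
y $      y $      match 'y'
$        $        accept

The string is accepted.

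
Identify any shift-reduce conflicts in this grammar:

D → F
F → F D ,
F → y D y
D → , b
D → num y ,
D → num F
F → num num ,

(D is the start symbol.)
Yes — I3: [D → F .] vs [D → . , b]; I8: [D → num F .] vs [D → . , b]; I11: [D → num y , .] vs [D → , . b]

Augment with D' → D and build the canonical LR(0) collection (I0 = CLOSURE({[D' → . D]}), then GOTO on every symbol after a dot until no new states appear). It has 17 states:
  I0: { [D → . , b], [D → . F], [D → . num F], [D → . num y ,], [D' → . D], [F → . F D ,], [F → . num num ,], [F → . y D y] }  — shift
  I1: { [D → , . b] }  — shift
  I2: { [D' → D .] }  — accept
  I3: { [D → . , b], [D → . F], [D → . num F], [D → . num y ,], [D → F .], [F → . F D ,], [F → . num num ,], [F → . y D y], [F → F . D ,] }  — shift, reduce
  I4: { [D → num . F], [D → num . y ,], [F → . F D ,], [F → . num num ,], [F → . y D y], [F → num . num ,] }  — shift
  I5: { [D → . , b], [D → . F], [D → . num F], [D → . num y ,], [F → . F D ,], [F → . num num ,], [F → . y D y], [F → y . D y] }  — shift
  I6: { [F → y D . y] }  — shift
  I7: { [F → y D y .] }  — reduce
  I8: { [D → . , b], [D → . F], [D → . num F], [D → . num y ,], [D → num F .], [F → . F D ,], [F → . num num ,], [F → . y D y], [F → F . D ,] }  — shift, reduce
  I9: { [F → num . num ,], [F → num num . ,] }  — shift
  I10: { [D → . , b], [D → . F], [D → . num F], [D → . num y ,], [D → num y . ,], [F → . F D ,], [F → . num num ,], [F → . y D y], [F → y . D y] }  — shift
  I11: { [D → , . b], [D → num y , .] }  — shift, reduce
  I12: { [D → , b .] }  — reduce
  I13: { [F → num num , .] }  — reduce
  I14: { [F → num num . ,] }  — shift
  I15: { [F → F D . ,] }  — shift
  I16: { [F → F D , .] }  — reduce

I3 contains reduce item [D → F .] and shift items [D → . , b], [D → . num F], [D → . num y ,], [F → . num num ,], [F → . y D y] — shift-reduce conflict.
I8 contains reduce item [D → num F .] and shift items [D → . , b], [D → . num F], [D → . num y ,], [F → . num num ,], [F → . y D y] — shift-reduce conflict.
I11 contains reduce item [D → num y , .] and shift item [D → , . b] — shift-reduce conflict.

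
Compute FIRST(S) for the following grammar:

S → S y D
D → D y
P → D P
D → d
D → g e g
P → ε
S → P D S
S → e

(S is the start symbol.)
{ 'd', 'e', 'g' }

FIRST sets of the other non-terminals involved (by the same procedure, iterated to a fixed point):
  FIRST(P) = { 'd', 'g', ε }
  FIRST(D) = { 'd', 'g' }

From S → S y D:
  - S is the symbol being defined: contributes nothing new
    S is not nullable, so stop
From S → P D S:
  - P is a non-terminal: add FIRST(P) \ {ε} = { 'd', 'g' }
    P is nullable, so continue to the next symbol
  - D is a non-terminal: add FIRST(D) \ {ε} = { 'd', 'g' }
    D is not nullable, so stop
From S → e:
  - e is a terminal: add 'e' and stop

Collecting: FIRST(S) = { 'd', 'e', 'g' }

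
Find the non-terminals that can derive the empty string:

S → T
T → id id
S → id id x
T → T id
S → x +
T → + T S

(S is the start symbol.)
None

There are no ε-productions, so no non-terminal can derive ε.
No non-terminals are nullable.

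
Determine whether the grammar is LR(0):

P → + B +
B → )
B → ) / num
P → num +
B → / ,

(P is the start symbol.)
No. Shift-reduce conflict between [B → ) .] and [B → ) . / num]

A grammar is LR(0) if no state in the canonical LR(0) collection has:
  - both a shift item (dot before a terminal) and a complete item (shift-reduce conflict), or
  - two or more complete items (reduce-reduce conflict; the accept item [P' → P .] counts as a complete item here).

Augment with P' → P and build the canonical LR(0) collection (I0 = CLOSURE({[P' → . P]}), then GOTO on every symbol after a dot until no new states appear). It has 12 states:
  I0: { [P → . + B +], [P → . num +], [P' → . P] }  — shift
  I1: { [B → . ) / num], [B → . )], [B → . / ,], [P → + . B +] }  — shift
  I2: { [P' → P .] }  — accept
  I3: { [P → num . +] }  — shift
  I4: { [P → num + .] }  — reduce
  I5: { [B → ) . / num], [B → ) .] }  — shift, reduce
  I6: { [B → / . ,] }  — shift
  I7: { [P → + B . +] }  — shift
  I8: { [P → + B + .] }  — reduce
  I9: { [B → / , .] }  — reduce
  I10: { [B → ) / . num] }  — shift
  I11: { [B → ) / num .] }  — reduce

Conflict in state I5:
  Shift-reduce conflict between [B → ) .] and [B → ) . / num]
So the grammar is NOT LR(0).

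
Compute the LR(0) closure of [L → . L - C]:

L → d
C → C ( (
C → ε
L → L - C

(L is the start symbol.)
{ [L → . L - C], [L → . d] }

To compute CLOSURE, for each item [A → α.Bβ] where B is a non-terminal, add [B → .γ] for all productions B → γ; repeat for the newly added items until nothing changes.

Start with: [L → . L - C]
  [L → . L - C] has the dot before L: add [L → . d]
No further items can be added.

CLOSURE = { [L → . L - C], [L → . d] }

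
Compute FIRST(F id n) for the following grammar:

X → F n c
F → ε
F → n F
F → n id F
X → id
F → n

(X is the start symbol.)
{ 'id', 'n' }

FIRST sets of the non-terminals involved (from the grammar, by fixed-point iteration):
  FIRST(F) = { 'n', ε }

To compute FIRST(F id n), process the symbols left to right:
Symbol F is a non-terminal. Add FIRST(F) \ {ε} = { 'n' }
F is nullable (ε ∈ FIRST(F)), continue to the next symbol.
Symbol id is a terminal. Add 'id' and stop.
FIRST(F id n) = { 'id', 'n' }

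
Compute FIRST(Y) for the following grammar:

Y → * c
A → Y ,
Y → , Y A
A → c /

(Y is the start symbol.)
To compute FIRST(Y), examine every production with Y on the left-hand side, reading each right-hand side left to right until a non-nullable symbol is reached.

From Y → * c:
  - '*' is a terminal: add '*' and stop
From Y → , Y A:
  - ',' is a terminal: add ',' and stop

Collecting: FIRST(Y) = { '*', ',' }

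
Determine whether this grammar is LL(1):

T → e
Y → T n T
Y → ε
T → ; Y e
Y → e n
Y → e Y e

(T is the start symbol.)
No. Predict set conflict for Y: { 'e' }

Relevant sets:
  FIRST(T) = { ';', 'e' }
  FOLLOW(Y) = { 'e' }

For T:
  PREDICT(T → e) = { 'e' }
  PREDICT(T → ';' Y e) = { ';' }
For Y:
  PREDICT(Y → T n T) = { ';', 'e' }
  PREDICT(Y → ε) = { 'e' }
  PREDICT(Y → e n) = { 'e' }
  PREDICT(Y → e Y e) = { 'e' }

Conflict found: Predict set conflict for Y: { 'e' }
The grammar is NOT LL(1).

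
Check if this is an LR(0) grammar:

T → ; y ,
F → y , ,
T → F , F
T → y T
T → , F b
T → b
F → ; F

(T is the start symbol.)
Augment with T' → T and build the canonical LR(0) collection (I0 = CLOSURE({[T' → . T]}), then GOTO on every symbol after a dot until no new states appear). It has 20 states:
  I0: { [F → . ; F], [F → . y , ,], [T → . , F b], [T → . ; y ,], [T → . F , F], [T → . b], [T → . y T], [T' → . T] }  — shift
  I1: { [F → . ; F], [F → . y , ,], [T → , . F b] }  — shift
  I2: { [F → . ; F], [F → . y , ,], [F → ; . F], [T → ; . y ,] }  — shift
  I3: { [T → F . , F] }  — shift
  I4: { [T' → T .] }  — accept
  I5: { [T → b .] }  — reduce
  I6: { [F → . ; F], [F → . y , ,], [F → y . , ,], [T → . , F b], [T → . ; y ,], [T → . F , F], [T → . b], [T → . y T], [T → y . T] }  — shift
  I7: { [F → . ; F], [F → . y , ,], [F → y , . ,], [T → , . F b] }  — shift
  I8: { [T → y T .] }  — reduce
  I9: { [F → y , , .] }  — reduce
  I10: { [F → . ; F], [F → . y , ,], [F → ; . F] }  — shift
  I11: { [T → , F . b] }  — shift
  I12: { [F → y . , ,] }  — shift
  I13: { [F → y , . ,] }  — shift
  I14: { [T → , F b .] }  — reduce
  I15: { [F → ; F .] }  — reduce
  I16: { [F → . ; F], [F → . y , ,], [T → F , . F] }  — shift
  I17: { [T → F , F .] }  — reduce
  I18: { [F → y . , ,], [T → ; y . ,] }  — shift
  I19: { [F → y , . ,], [T → ; y , .] }  — shift, reduce

Conflict in state I19:
  Shift-reduce conflict between [T → ; y , .] and [F → y , . ,]
So the grammar is NOT LR(0).

Answer: No. Shift-reduce conflict between [T → ; y , .] and [F → y , . ,]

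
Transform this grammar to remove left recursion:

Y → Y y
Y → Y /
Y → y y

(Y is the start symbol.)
Y → y y Y'
Y' → y Y'
Y' → / Y'
Y' → ε

Y is directly left-recursive. The standard transformation for
  A → A α₁ | ... | A α_m | β₁ | ... | β_n
is
  A  → β₁ A' | ... | β_n A'
  A' → α₁ A' | ... | α_m A' | ε

Y → y y becomes Y → y y Y'
Y → Y y becomes Y' → y Y'
Y → Y / becomes Y' → / Y'
Add Y' → ε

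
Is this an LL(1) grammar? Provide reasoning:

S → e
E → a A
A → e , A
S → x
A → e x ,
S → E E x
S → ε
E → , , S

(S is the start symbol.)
A grammar is LL(1) if for each non-terminal N with multiple productions, the predict sets of those productions are pairwise disjoint, where PREDICT(N → α) = (FIRST(α) \ {ε}) ∪ (FOLLOW(N) if α ⇒* ε).

Relevant sets:
  FIRST(E) = { ',', 'a' }
  FOLLOW(S) = { $, ',', 'a', 'x' }

For S:
  PREDICT(S → e) = { 'e' }
  PREDICT(S → x) = { 'x' }
  PREDICT(S → E E x) = { ',', 'a' }
  PREDICT(S → ε) = { $, ',', 'a', 'x' }
For E:
  PREDICT(E → a A) = { 'a' }
  PREDICT(E → ',' ',' S) = { ',' }
For A:
  PREDICT(A → e ',' A) = { 'e' }
  PREDICT(A → e x ',') = { 'e' }

Conflict found: Predict set conflict for S: { 'x' }
The grammar is NOT LL(1).

Answer: No. Predict set conflict for S: { 'x' }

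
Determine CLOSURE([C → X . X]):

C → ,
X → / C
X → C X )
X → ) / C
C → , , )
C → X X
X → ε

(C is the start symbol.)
To compute CLOSURE, for each item [A → α.Bβ] where B is a non-terminal, add [B → .γ] for all productions B → γ; repeat for the newly added items until nothing changes.

Start with: [C → X . X]
  [C → X . X] has the dot before X: add [X → . / C], [X → . C X )], [X → . ) / C], [X → .]
  [X → . C X )] has the dot before C: add [C → . ,], [C → . , , )], [C → . X X]
No further items can be added.

CLOSURE = { [C → . , , )], [C → . ,], [C → . X X], [C → X . X], [X → . ) / C], [X → . / C], [X → . C X )], [X → .] }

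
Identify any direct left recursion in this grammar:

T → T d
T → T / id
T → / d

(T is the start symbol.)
Yes, T is left-recursive

Direct left recursion occurs when N → N α for some non-terminal N (the right-hand side begins with the left-hand side itself).

T → T d: LEFT RECURSIVE (starts with T)
T → T / id: LEFT RECURSIVE (starts with T)
T → / d: starts with '/'

The grammar has direct left recursion on: T.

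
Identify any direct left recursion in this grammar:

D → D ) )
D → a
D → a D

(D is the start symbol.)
Yes, D is left-recursive

D → D ) ): LEFT RECURSIVE (starts with D)
D → a: starts with a
D → a D: starts with a

The grammar has direct left recursion on: D.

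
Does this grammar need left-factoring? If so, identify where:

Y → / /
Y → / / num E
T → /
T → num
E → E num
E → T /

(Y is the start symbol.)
Yes, Y has productions with common prefix '/ /'

Left-factoring is needed when two productions for the same non-terminal
share a common prefix on the right-hand side.

Productions for Y:
  Y → / /
  Y → / / num E
Productions for T:
  T → /
  T → num
Productions for E:
  E → E num
  E → T /

Found common prefix '/ /' in productions for Y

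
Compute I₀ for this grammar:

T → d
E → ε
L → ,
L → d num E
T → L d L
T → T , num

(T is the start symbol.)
First, augment the grammar with T' → T
I₀ = CLOSURE({ [T' → . T] }):
  [T' → . T] has the dot before T: add [T → . d], [T → . L d L], [T → . T , num]
  [T → . L d L] has the dot before L: add [L → . ,], [L → . d num E]
No further items can be added.

I₀ = { [L → . ,], [L → . d num E], [T → . L d L], [T → . T , num], [T → . d], [T' → . T] }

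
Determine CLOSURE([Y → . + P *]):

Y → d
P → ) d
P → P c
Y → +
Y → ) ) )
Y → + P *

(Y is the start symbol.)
{ [Y → . + P *] }

To compute CLOSURE, for each item [A → α.Bβ] where B is a non-terminal, add [B → .γ] for all productions B → γ; repeat for the newly added items until nothing changes.

Start with: [Y → . + P *]
The dot precedes the terminal '+', so nothing is added.

CLOSURE = { [Y → . + P *] }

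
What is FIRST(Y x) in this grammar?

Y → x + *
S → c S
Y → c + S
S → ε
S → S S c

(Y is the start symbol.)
FIRST sets of the non-terminals involved (from the grammar, by fixed-point iteration):
  FIRST(Y) = { 'c', 'x' }

To compute FIRST(Y x), process the symbols left to right:
Symbol Y is a non-terminal. Add FIRST(Y) \ {ε} = { 'c', 'x' }
Y is not nullable (ε ∉ FIRST(Y)), so stop here.
FIRST(Y x) = { 'c', 'x' }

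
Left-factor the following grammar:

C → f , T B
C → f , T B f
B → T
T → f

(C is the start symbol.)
Left-factoring transforms A → αβ₁ | αβ₂ into A → αA' and A' → β₁ | β₂
(α is the longest common prefix among the alternatives). Repeat until
no nonterminal has two alternatives with a common prefix.

Round 1: C has alternatives sharing prefix 'f , T B'. Introduce C': C → f , T B C'
  Add: C' → ε
  Add: C' → f

No remaining common prefixes — done.

Resulting grammar:
C → f , T B C'
C' → ε
C' → f
B → T
T → f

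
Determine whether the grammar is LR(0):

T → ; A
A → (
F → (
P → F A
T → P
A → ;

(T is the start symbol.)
Yes, the grammar is LR(0)

A grammar is LR(0) if no state in the canonical LR(0) collection has:
  - both a shift item (dot before a terminal) and a complete item (shift-reduce conflict), or
  - two or more complete items (reduce-reduce conflict; the accept item [T' → T .] counts as a complete item here).

Augment with T' → T and build the canonical LR(0) collection (I0 = CLOSURE({[T' → . T]}), then GOTO on every symbol after a dot until no new states appear). It has 10 states:
  I0: { [F → . (], [P → . F A], [T → . ; A], [T → . P], [T' → . T] }  — shift
  I1: { [F → ( .] }  — reduce
  I2: { [A → . (], [A → . ;], [T → ; . A] }  — shift
  I3: { [A → . (], [A → . ;], [P → F . A] }  — shift
  I4: { [T → P .] }  — reduce
  I5: { [T' → T .] }  — accept
  I6: { [A → ( .] }  — reduce
  I7: { [A → ; .] }  — reduce
  I8: { [P → F A .] }  — reduce
  I9: { [T → ; A .] }  — reduce

Every state is either a pure shift/goto state or contains exactly one complete item and nothing to shift — no conflicts. The grammar is LR(0).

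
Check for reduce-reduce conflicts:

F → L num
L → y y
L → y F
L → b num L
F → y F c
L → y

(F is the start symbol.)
Yes — I6: [L → y .] vs [L → y y .]

Augment with F' → F and build the canonical LR(0) collection (I0 = CLOSURE({[F' → . F]}), then GOTO on every symbol after a dot until no new states appear). It has 13 states:
  I0: { [F → . L num], [F → . y F c], [F' → . F], [L → . b num L], [L → . y F], [L → . y y], [L → . y] }  — shift
  I1: { [F' → F .] }  — accept
  I2: { [F → L . num] }  — shift
  I3: { [L → b . num L] }  — shift
  I4: { [F → . L num], [F → . y F c], [F → y . F c], [L → . b num L], [L → . y F], [L → . y y], [L → . y], [L → y . F], [L → y . y], [L → y .] }  — shift, reduce
  I5: { [F → y F . c], [L → y F .] }  — shift, reduce
  I6: { [F → . L num], [F → . y F c], [F → y . F c], [L → . b num L], [L → . y F], [L → . y y], [L → . y], [L → y . F], [L → y . y], [L → y .], [L → y y .] }  — shift, 2 reduces
  I7: { [F → y F c .] }  — reduce
  I8: { [L → . b num L], [L → . y F], [L → . y y], [L → . y], [L → b num . L] }  — shift
  I9: { [L → b num L .] }  — reduce
  I10: { [F → . L num], [F → . y F c], [L → . b num L], [L → . y F], [L → . y y], [L → . y], [L → y . F], [L → y . y], [L → y .] }  — shift, reduce
  I11: { [L → y F .] }  — reduce
  I12: { [F → L num .] }  — reduce

I6 contains complete items [L → y .], [L → y y .] — reduce-reduce conflict.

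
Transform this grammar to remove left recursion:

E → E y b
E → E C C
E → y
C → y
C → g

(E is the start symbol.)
E is directly left-recursive. The standard transformation for
  A → A α₁ | ... | A α_m | β₁ | ... | β_n
is
  A  → β₁ A' | ... | β_n A'
  A' → α₁ A' | ... | α_m A' | ε

E → y becomes E → y E'
E → E y b becomes E' → y b E'
E → E C C becomes E' → C C E'
Add E' → ε

Productions for other non-terminals are unchanged:
  C → y
  C → g

Resulting grammar:
E → y E'
E' → y b E'
E' → C C E'
E' → ε
C → y
C → g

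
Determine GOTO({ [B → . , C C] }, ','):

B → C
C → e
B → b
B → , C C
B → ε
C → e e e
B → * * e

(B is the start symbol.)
GOTO(I, ',') = CLOSURE({ [A → αX.β] : [A → α.Xβ] ∈ I, X = ',' })

Items with dot before ',', with the dot advanced:
  [B → . , C C] → [B → , . C C]
Closure of the advanced items:
  [B → , . C C] has the dot before C: add [C → . e], [C → . e e e]

GOTO = { [B → , . C C], [C → . e e e], [C → . e] }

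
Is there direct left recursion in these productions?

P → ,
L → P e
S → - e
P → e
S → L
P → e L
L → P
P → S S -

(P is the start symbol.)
No direct left recursion

P → ,: starts with ','
L → P e: starts with P
S → - e: starts with '-'
P → e: starts with e
S → L: starts with L
P → e L: starts with e
L → P: starts with P
P → S S -: starts with S

No direct left recursion found.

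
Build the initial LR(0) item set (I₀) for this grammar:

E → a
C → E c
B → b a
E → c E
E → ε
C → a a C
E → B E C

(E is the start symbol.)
{ [B → . b a], [E → . B E C], [E → . a], [E → . c E], [E → .], [E' → . E] }

First, augment the grammar with E' → E
I₀ = CLOSURE({ [E' → . E] }):
  [E' → . E] has the dot before E: add [E → . a], [E → . c E], [E → .], [E → . B E C]
  [E → . B E C] has the dot before B: add [B → . b a]
No further items can be added.

I₀ = { [B → . b a], [E → . B E C], [E → . a], [E → . c E], [E → .], [E' → . E] }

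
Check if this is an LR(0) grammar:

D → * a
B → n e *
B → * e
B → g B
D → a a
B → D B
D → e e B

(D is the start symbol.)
A grammar is LR(0) if no state in the canonical LR(0) collection has:
  - both a shift item (dot before a terminal) and a complete item (shift-reduce conflict), or
  - two or more complete items (reduce-reduce conflict; the accept item [D' → D .] counts as a complete item here).

Augment with D' → D and build the canonical LR(0) collection (I0 = CLOSURE({[D' → . D]}), then GOTO on every symbol after a dot until no new states appear). It has 18 states:
  I0: { [D → . * a], [D → . a a], [D → . e e B], [D' → . D] }  — shift
  I1: { [D → * . a] }  — shift
  I2: { [D' → D .] }  — accept
  I3: { [D → a . a] }  — shift
  I4: { [D → e . e B] }  — shift
  I5: { [B → . * e], [B → . D B], [B → . g B], [B → . n e *], [D → . * a], [D → . a a], [D → . e e B], [D → e e . B] }  — shift
  I6: { [B → * . e], [D → * . a] }  — shift
  I7: { [D → e e B .] }  — reduce
  I8: { [B → . * e], [B → . D B], [B → . g B], [B → . n e *], [B → D . B], [D → . * a], [D → . a a], [D → . e e B] }  — shift
  I9: { [B → . * e], [B → . D B], [B → . g B], [B → . n e *], [B → g . B], [D → . * a], [D → . a a], [D → . e e B] }  — shift
  I10: { [B → n . e *] }  — shift
  I11: { [B → n e . *] }  — shift
  I12: { [B → n e * .] }  — reduce
  I13: { [B → g B .] }  — reduce
  I14: { [B → D B .] }  — reduce
  I15: { [D → * a .] }  — reduce
  I16: { [B → * e .] }  — reduce
  I17: { [D → a a .] }  — reduce

Every state is either a pure shift/goto state or contains exactly one complete item and nothing to shift — no conflicts. The grammar is LR(0).

Answer: Yes, the grammar is LR(0)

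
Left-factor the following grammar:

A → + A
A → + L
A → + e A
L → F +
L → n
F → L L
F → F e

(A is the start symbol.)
Left-factoring transforms A → αβ₁ | αβ₂ into A → αA' and A' → β₁ | β₂
(α is the longest common prefix among the alternatives). Repeat until
no nonterminal has two alternatives with a common prefix.

Round 1: A has alternatives sharing prefix '+'. Introduce A': A → + A'
  Add: A' → A
  Add: A' → L
  Add: A' → e A

No remaining common prefixes — done.

Resulting grammar:
A → + A'
A' → A
A' → L
A' → e A
L → F +
L → n
F → L L
F → F e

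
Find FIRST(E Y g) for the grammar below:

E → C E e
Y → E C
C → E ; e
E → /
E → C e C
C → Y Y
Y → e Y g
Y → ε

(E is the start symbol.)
{ '/', 'e' }

FIRST sets of the non-terminals involved (from the grammar, by fixed-point iteration):
  FIRST(E) = { '/', 'e' }

To compute FIRST(E Y g), process the symbols left to right:
Symbol E is a non-terminal. Add FIRST(E) \ {ε} = { '/', 'e' }
E is not nullable (ε ∉ FIRST(E)), so stop here.
FIRST(E Y g) = { '/', 'e' }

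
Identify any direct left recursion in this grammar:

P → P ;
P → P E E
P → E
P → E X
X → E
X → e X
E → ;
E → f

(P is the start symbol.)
Yes, P is left-recursive

Direct left recursion occurs when N → N α for some non-terminal N (the right-hand side begins with the left-hand side itself).

P → P ;: LEFT RECURSIVE (starts with P)
P → P E E: LEFT RECURSIVE (starts with P)
P → E: starts with E
P → E X: starts with E
X → E: starts with E
X → e X: starts with e
E → ;: starts with ';'
E → f: starts with f

The grammar has direct left recursion on: P.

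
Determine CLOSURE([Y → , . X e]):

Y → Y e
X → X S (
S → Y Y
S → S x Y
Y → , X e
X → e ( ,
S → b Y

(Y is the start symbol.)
To compute CLOSURE, for each item [A → α.Bβ] where B is a non-terminal, add [B → .γ] for all productions B → γ; repeat for the newly added items until nothing changes.

Start with: [Y → , . X e]
  [Y → , . X e] has the dot before X: add [X → . X S (], [X → . e ( ,]
No further items can be added.

CLOSURE = { [X → . X S (], [X → . e ( ,], [Y → , . X e] }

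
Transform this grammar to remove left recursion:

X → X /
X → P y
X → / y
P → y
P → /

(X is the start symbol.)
X is directly left-recursive. The standard transformation for
  A → A α₁ | ... | A α_m | β₁ | ... | β_n
is
  A  → β₁ A' | ... | β_n A'
  A' → α₁ A' | ... | α_m A' | ε

X → P y becomes X → P y X'
X → / y becomes X → / y X'
X → X / becomes X' → / X'
Add X' → ε

Productions for other non-terminals are unchanged:
  P → y
  P → /

Resulting grammar:
X → P y X'
X → / y X'
X' → / X'
X' → ε
P → y
P → /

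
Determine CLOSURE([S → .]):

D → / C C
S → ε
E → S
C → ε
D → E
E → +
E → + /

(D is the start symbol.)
Start with: [S → .]
The dot is at the end, so nothing is added.

CLOSURE = { [S → .] }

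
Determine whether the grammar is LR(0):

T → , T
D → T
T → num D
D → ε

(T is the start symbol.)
A grammar is LR(0) if no state in the canonical LR(0) collection has:
  - both a shift item (dot before a terminal) and a complete item (shift-reduce conflict), or
  - two or more complete items (reduce-reduce conflict; the accept item [T' → T .] counts as a complete item here).

Augment with T' → T and build the canonical LR(0) collection (I0 = CLOSURE({[T' → . T]}), then GOTO on every symbol after a dot until no new states appear). It has 7 states:
  I0: { [T → . , T], [T → . num D], [T' → . T] }  — shift
  I1: { [T → , . T], [T → . , T], [T → . num D] }  — shift
  I2: { [T' → T .] }  — accept
  I3: { [D → . T], [D → .], [T → . , T], [T → . num D], [T → num . D] }  — shift, reduce
  I4: { [T → num D .] }  — reduce
  I5: { [D → T .] }  — reduce
  I6: { [T → , T .] }  — reduce

Conflict in state I3:
  Shift-reduce conflict between [D → .] and [T → . , T]
So the grammar is NOT LR(0).

Answer: No. Shift-reduce conflict between [D → .] and [T → . , T]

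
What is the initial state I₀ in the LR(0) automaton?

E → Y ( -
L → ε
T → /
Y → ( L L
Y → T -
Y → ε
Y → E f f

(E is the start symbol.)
First, augment the grammar with E' → E
I₀ = CLOSURE({ [E' → . E] }):
  [E' → . E] has the dot before E: add [E → . Y ( -]
  [E → . Y ( -] has the dot before Y: add [Y → . ( L L], [Y → . T -], [Y → .], [Y → . E f f]
  [Y → . T -] has the dot before T: add [T → . /]
No further items can be added.

I₀ = { [E → . Y ( -], [E' → . E], [T → . /], [Y → . ( L L], [Y → . E f f], [Y → . T -], [Y → .] }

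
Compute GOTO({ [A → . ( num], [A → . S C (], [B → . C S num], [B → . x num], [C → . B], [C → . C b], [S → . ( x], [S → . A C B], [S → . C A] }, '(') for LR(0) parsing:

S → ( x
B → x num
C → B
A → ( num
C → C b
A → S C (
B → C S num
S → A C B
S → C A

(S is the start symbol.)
{ [A → ( . num], [S → ( . x] }

GOTO(I, '(') = CLOSURE({ [A → αX.β] : [A → α.Xβ] ∈ I, X = '(' })

Items with dot before '(', with the dot advanced:
  [A → . ( num] → [A → ( . num]
  [S → . ( x] → [S → ( . x]
Closure adds nothing (no advanced item has the dot before a non-terminal).

GOTO = { [A → ( . num], [S → ( . x] }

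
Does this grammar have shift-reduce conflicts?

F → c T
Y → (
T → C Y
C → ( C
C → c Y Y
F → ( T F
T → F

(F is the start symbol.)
Yes — I9: [Y → ( .] vs [C → . ( C]; I13: [C → ( C .] vs [Y → . (]

Augment with F' → F and build the canonical LR(0) collection (I0 = CLOSURE({[F' → . F]}), then GOTO on every symbol after a dot until no new states appear). It has 17 states:
  I0: { [F → . ( T F], [F → . c T], [F' → . F] }  — shift
  I1: { [C → . ( C], [C → . c Y Y], [F → ( . T F], [F → . ( T F], [F → . c T], [T → . C Y], [T → . F] }  — shift
  I2: { [F' → F .] }  — accept
  I3: { [C → . ( C], [C → . c Y Y], [F → . ( T F], [F → . c T], [F → c . T], [T → . C Y], [T → . F] }  — shift
  I4: { [C → ( . C], [C → . ( C], [C → . c Y Y], [F → ( . T F], [F → . ( T F], [F → . c T], [T → . C Y], [T → . F] }  — shift
  I5: { [T → C . Y], [Y → . (] }  — shift
  I6: { [T → F .] }  — reduce
  I7: { [F → c T .] }  — reduce
  I8: { [C → . ( C], [C → . c Y Y], [C → c . Y Y], [F → . ( T F], [F → . c T], [F → c . T], [T → . C Y], [T → . F], [Y → . (] }  — shift
  I9: { [C → ( . C], [C → . ( C], [C → . c Y Y], [F → ( . T F], [F → . ( T F], [F → . c T], [T → . C Y], [T → . F], [Y → ( .] }  — shift, reduce
  I10: { [C → c Y . Y], [Y → . (] }  — shift
  I11: { [Y → ( .] }  — reduce
  I12: { [C → c Y Y .] }  — reduce
  I13: { [C → ( C .], [T → C . Y], [Y → . (] }  — shift, reduce
  I14: { [F → ( T . F], [F → . ( T F], [F → . c T] }  — shift
  I15: { [F → ( T F .] }  — reduce
  I16: { [T → C Y .] }  — reduce

I9 contains reduce item [Y → ( .] and shift items [C → . ( C], [C → . c Y Y], [F → . ( T F], [F → . c T] — shift-reduce conflict.
I13 contains reduce item [C → ( C .] and shift item [Y → . (] — shift-reduce conflict.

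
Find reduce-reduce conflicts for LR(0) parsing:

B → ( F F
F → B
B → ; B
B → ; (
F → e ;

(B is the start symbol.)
A reduce-reduce conflict occurs when an LR(0) state has two complete items [A → α .] and [B → β .] — both call for a reduction, and with no lookahead the parser cannot choose between them.

Augment with B' → B and build the canonical LR(0) collection (I0 = CLOSURE({[B' → . B]}), then GOTO on every symbol after a dot until no new states appear). It has 11 states:
  I0: { [B → . ( F F], [B → . ; (], [B → . ; B], [B' → . B] }  — shift
  I1: { [B → ( . F F], [B → . ( F F], [B → . ; (], [B → . ; B], [F → . B], [F → . e ;] }  — shift
  I2: { [B → . ( F F], [B → . ; (], [B → . ; B], [B → ; . (], [B → ; . B] }  — shift
  I3: { [B' → B .] }  — accept
  I4: { [B → ( . F F], [B → . ( F F], [B → . ; (], [B → . ; B], [B → ; ( .], [F → . B], [F → . e ;] }  — shift, reduce
  I5: { [B → ; B .] }  — reduce
  I6: { [F → B .] }  — reduce
  I7: { [B → ( F . F], [B → . ( F F], [B → . ; (], [B → . ; B], [F → . B], [F → . e ;] }  — shift
  I8: { [F → e . ;] }  — shift
  I9: { [F → e ; .] }  — reduce
  I10: { [B → ( F F .] }  — reduce

No state contains more than one complete item.

Answer: No reduce-reduce conflicts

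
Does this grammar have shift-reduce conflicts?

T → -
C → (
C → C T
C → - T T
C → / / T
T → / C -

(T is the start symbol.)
A shift-reduce conflict occurs when an LR(0) state has both:
  - a complete (reduce) item [A → α .] (dot at the end), and
  - a shift item [B → β . c γ] (dot before a terminal).

Augment with T' → T and build the canonical LR(0) collection (I0 = CLOSURE({[T' → . T]}), then GOTO on every symbol after a dot until no new states appear). It has 14 states:
  I0: { [T → . -], [T → . / C -], [T' → . T] }  — shift
  I1: { [T → - .] }  — reduce
  I2: { [C → . (], [C → . - T T], [C → . / / T], [C → . C T], [T → / . C -] }  — shift
  I3: { [T' → T .] }  — accept
  I4: { [C → ( .] }  — reduce
  I5: { [C → - . T T], [T → . -], [T → . / C -] }  — shift
  I6: { [C → / . / T] }  — shift
  I7: { [C → C . T], [T → . -], [T → . / C -], [T → / C . -] }  — shift
  I8: { [T → - .], [T → / C - .] }  — 2 reduces
  I9: { [C → C T .] }  — reduce
  I10: { [C → / / . T], [T → . -], [T → . / C -] }  — shift
  I11: { [C → / / T .] }  — reduce
  I12: { [C → - T . T], [T → . -], [T → . / C -] }  — shift
  I13: { [C → - T T .] }  — reduce

No state contains both a complete item and a shift item.

Answer: No shift-reduce conflicts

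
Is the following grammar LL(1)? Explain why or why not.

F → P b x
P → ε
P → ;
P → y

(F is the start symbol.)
Yes, the grammar is LL(1).

A grammar is LL(1) if for each non-terminal N with multiple productions, the predict sets of those productions are pairwise disjoint, where PREDICT(N → α) = (FIRST(α) \ {ε}) ∪ (FOLLOW(N) if α ⇒* ε).

Relevant sets:
  FOLLOW(P) = { 'b' }

For P:
  PREDICT(P → ε) = { 'b' }
  PREDICT(P → ';') = { ';' }
  PREDICT(P → y) = { 'y' }
F has a single production, so nothing to check there.

All predict sets are disjoint. The grammar IS LL(1).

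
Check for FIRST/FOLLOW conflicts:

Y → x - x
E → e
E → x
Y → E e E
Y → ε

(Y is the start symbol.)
No FIRST/FOLLOW conflicts.

Nullable non-terminals: Y.
FIRST sets used below: FIRST(E) = { 'e', 'x' }

Y: nullable alternative(s) Y → ε; FOLLOW(Y) = { $ }
  Y → x - x: FIRST \ {ε} = { 'x' } — disjoint from FOLLOW(Y)
  Y → E e E: FIRST \ {ε} = { 'e', 'x' } — disjoint from FOLLOW(Y)
  Y → ε: FIRST \ {ε} = { } — this is the only nullable alternative, skip

E has no nullable alternative, so no FIRST/FOLLOW check is needed there.

No FIRST/FOLLOW conflicts found.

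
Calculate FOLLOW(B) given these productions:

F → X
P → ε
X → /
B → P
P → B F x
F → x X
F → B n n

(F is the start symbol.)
{ '/', 'n', 'x' }

In P → B F x: B is followed by F x, add FIRST(F x) \ {ε} = { '/', 'n', 'x' }
In F → B n n: B is followed by n n, add FIRST(n n) \ {ε} = { 'n' }

Taking the union: FOLLOW(B) = { '/', 'n', 'x' }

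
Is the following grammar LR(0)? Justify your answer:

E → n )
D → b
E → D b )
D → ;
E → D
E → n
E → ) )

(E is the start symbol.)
A grammar is LR(0) if no state in the canonical LR(0) collection has:
  - both a shift item (dot before a terminal) and a complete item (shift-reduce conflict), or
  - two or more complete items (reduce-reduce conflict; the accept item [E' → E .] counts as a complete item here).

Augment with E' → E and build the canonical LR(0) collection (I0 = CLOSURE({[E' → . E]}), then GOTO on every symbol after a dot until no new states appear). It has 11 states:
  I0: { [D → . ;], [D → . b], [E → . ) )], [E → . D b )], [E → . D], [E → . n )], [E → . n], [E' → . E] }  — shift
  I1: { [E → ) . )] }  — shift
  I2: { [D → ; .] }  — reduce
  I3: { [E → D . b )], [E → D .] }  — shift, reduce
  I4: { [E' → E .] }  — accept
  I5: { [D → b .] }  — reduce
  I6: { [E → n . )], [E → n .] }  — shift, reduce
  I7: { [E → n ) .] }  — reduce
  I8: { [E → D b . )] }  — shift
  I9: { [E → D b ) .] }  — reduce
  I10: { [E → ) ) .] }  — reduce

Conflict in state I3:
  Shift-reduce conflict between [E → D .] and [E → D . b )]
So the grammar is NOT LR(0).

Answer: No. Shift-reduce conflict between [E → D .] and [E → D . b )]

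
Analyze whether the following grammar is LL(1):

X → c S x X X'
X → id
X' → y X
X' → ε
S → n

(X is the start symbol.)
No. Predict set conflict for X': { 'y' }

Relevant sets:
  FOLLOW(X') = { $, 'y' }

For X:
  PREDICT(X → c S x X X') = { 'c' }
  PREDICT(X → id) = { 'id' }
For X':
  PREDICT(X' → y X) = { 'y' }
  PREDICT(X' → ε) = { $, 'y' }
S has a single production, so nothing to check there.

Conflict found: Predict set conflict for X': { 'y' }
The grammar is NOT LL(1).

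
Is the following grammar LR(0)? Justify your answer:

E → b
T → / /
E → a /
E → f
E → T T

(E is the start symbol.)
Yes, the grammar is LR(0)

A grammar is LR(0) if no state in the canonical LR(0) collection has:
  - both a shift item (dot before a terminal) and a complete item (shift-reduce conflict), or
  - two or more complete items (reduce-reduce conflict; the accept item [E' → E .] counts as a complete item here).

Augment with E' → E and build the canonical LR(0) collection (I0 = CLOSURE({[E' → . E]}), then GOTO on every symbol after a dot until no new states appear). It has 10 states:
  I0: { [E → . T T], [E → . a /], [E → . b], [E → . f], [E' → . E], [T → . / /] }  — shift
  I1: { [T → / . /] }  — shift
  I2: { [E' → E .] }  — accept
  I3: { [E → T . T], [T → . / /] }  — shift
  I4: { [E → a . /] }  — shift
  I5: { [E → b .] }  — reduce
  I6: { [E → f .] }  — reduce
  I7: { [E → a / .] }  — reduce
  I8: { [E → T T .] }  — reduce
  I9: { [T → / / .] }  — reduce

Every state is either a pure shift/goto state or contains exactly one complete item and nothing to shift — no conflicts. The grammar is LR(0).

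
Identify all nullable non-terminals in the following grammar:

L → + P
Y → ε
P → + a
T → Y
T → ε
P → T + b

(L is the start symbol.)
ε-productions: Y → ε, T → ε
So Y, T are immediately nullable.
No further non-terminal can be added: every production for the remaining non-terminals contains a terminal or a non-nullable non-terminal.
Nullable = { 'T', 'Y' }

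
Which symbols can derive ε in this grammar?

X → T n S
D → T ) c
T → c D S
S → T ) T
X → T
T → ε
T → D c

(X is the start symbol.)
{ 'T', 'X' }

A non-terminal is nullable if it can derive ε (the empty string): either it has an ε-production, or it has a production whose right-hand side consists entirely of nullable non-terminals.

ε-productions: T → ε
So T is immediately nullable.
X → T: every symbol on the right is nullable, so X is nullable too.
No further non-terminal can be added: every production for the remaining non-terminals contains a terminal or a non-nullable non-terminal.
Nullable = { 'T', 'X' }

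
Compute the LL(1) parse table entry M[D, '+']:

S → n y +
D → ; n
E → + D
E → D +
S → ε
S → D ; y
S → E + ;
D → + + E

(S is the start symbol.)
To find M[D, '+'], we find productions for D where '+' is in the predict set (PREDICT(N → α) = (FIRST(α) \ {ε}) ∪ (FOLLOW(N) if α ⇒* ε)).

D → ; n: PREDICT = { ';' }
D → + + E: PREDICT = { '+' }
  '+' is in predict set, so this production goes in M[D, '+']

M[D, '+'] = D → + + E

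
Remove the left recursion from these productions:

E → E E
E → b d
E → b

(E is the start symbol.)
E is directly left-recursive. The standard transformation for
  A → A α₁ | ... | A α_m | β₁ | ... | β_n
is
  A  → β₁ A' | ... | β_n A'
  A' → α₁ A' | ... | α_m A' | ε

E → b d becomes E → b d E'
E → b becomes E → b E'
E → E E becomes E' → E E'
Add E' → ε

Resulting grammar:
E → b d E'
E → b E'
E' → E E'
E' → ε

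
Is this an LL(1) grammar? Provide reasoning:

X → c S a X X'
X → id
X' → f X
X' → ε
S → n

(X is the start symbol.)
A grammar is LL(1) if for each non-terminal N with multiple productions, the predict sets of those productions are pairwise disjoint, where PREDICT(N → α) = (FIRST(α) \ {ε}) ∪ (FOLLOW(N) if α ⇒* ε).

Relevant sets:
  FOLLOW(X') = { $, 'f' }

For X:
  PREDICT(X → c S a X X') = { 'c' }
  PREDICT(X → id) = { 'id' }
For X':
  PREDICT(X' → f X) = { 'f' }
  PREDICT(X' → ε) = { $, 'f' }
S has a single production, so nothing to check there.

Conflict found: Predict set conflict for X': { 'f' }
The grammar is NOT LL(1).

Answer: No. Predict set conflict for X': { 'f' }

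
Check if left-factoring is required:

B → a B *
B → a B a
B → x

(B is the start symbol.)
Yes, B has productions with common prefix 'a B'

Left-factoring is needed when two productions for the same non-terminal
share a common prefix on the right-hand side.

Productions for B:
  B → a B *
  B → a B a
  B → x

Found common prefix 'a B' in productions for B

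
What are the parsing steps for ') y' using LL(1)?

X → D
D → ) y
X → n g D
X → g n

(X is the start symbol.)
LL(1) parsing maintains a stack (initially the start symbol over $) and the input. At each step: if the stack top is a terminal, match it against the current input token; if it is a non-terminal N, replace it with the RHS of M[N, lookahead] (the unique production whose predict set contains the lookahead).

Stack is shown with the top on the left.

Stack  Input  Action
--------------------
X $    ) y $  output X → D
D $    ) y $  output D → ) y
) y $  ) y $  match ')'
y $    y $    match 'y'
$      $      accept

The string is accepted.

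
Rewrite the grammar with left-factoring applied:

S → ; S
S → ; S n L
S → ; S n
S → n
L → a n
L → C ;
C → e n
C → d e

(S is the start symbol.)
Left-factoring transforms A → αβ₁ | αβ₂ into A → αA' and A' → β₁ | β₂
(α is the longest common prefix among the alternatives). Repeat until
no nonterminal has two alternatives with a common prefix.

Round 1: S has alternatives sharing prefix '; S'. Introduce S': S → ; S S'
  Add: S' → ε
  Add: S' → n L
  Add: S' → n

Round 2: S' has alternatives sharing prefix 'n'. Introduce S'': S' → n S''
  Add: S'' → L
  Add: S'' → ε

No remaining common prefixes — done.

Resulting grammar:
S → ; S S'
S' → ε
S' → n S''
S'' → L
S'' → ε
S → n
L → a n
L → C ;
C → e n
C → d e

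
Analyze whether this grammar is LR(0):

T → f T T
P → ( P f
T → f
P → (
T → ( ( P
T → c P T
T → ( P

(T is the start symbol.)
No. Shift-reduce conflict between [T → f .] and [T → . ( ( P]

Augment with T' → T and build the canonical LR(0) collection (I0 = CLOSURE({[T' → . T]}), then GOTO on every symbol after a dot until no new states appear). It has 15 states:
  I0: { [T → . ( ( P], [T → . ( P], [T → . c P T], [T → . f T T], [T → . f], [T' → . T] }  — shift
  I1: { [P → . ( P f], [P → . (], [T → ( . ( P], [T → ( . P] }  — shift
  I2: { [T' → T .] }  — accept
  I3: { [P → . ( P f], [P → . (], [T → c . P T] }  — shift
  I4: { [T → . ( ( P], [T → . ( P], [T → . c P T], [T → . f T T], [T → . f], [T → f . T T], [T → f .] }  — shift, reduce
  I5: { [T → . ( ( P], [T → . ( P], [T → . c P T], [T → . f T T], [T → . f], [T → f T . T] }  — shift
  I6: { [T → f T T .] }  — reduce
  I7: { [P → ( . P f], [P → ( .], [P → . ( P f], [P → . (] }  — shift, reduce
  I8: { [T → . ( ( P], [T → . ( P], [T → . c P T], [T → . f T T], [T → . f], [T → c P . T] }  — shift
  I9: { [T → c P T .] }  — reduce
  I10: { [P → ( P . f] }  — shift
  I11: { [P → ( P f .] }  — reduce
  I12: { [P → ( . P f], [P → ( .], [P → . ( P f], [P → . (], [T → ( ( . P] }  — shift, reduce
  I13: { [T → ( P .] }  — reduce
  I14: { [P → ( P . f], [T → ( ( P .] }  — shift, reduce

Conflict in state I4:
  Shift-reduce conflict between [T → f .] and [T → . ( ( P]
So the grammar is NOT LR(0).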